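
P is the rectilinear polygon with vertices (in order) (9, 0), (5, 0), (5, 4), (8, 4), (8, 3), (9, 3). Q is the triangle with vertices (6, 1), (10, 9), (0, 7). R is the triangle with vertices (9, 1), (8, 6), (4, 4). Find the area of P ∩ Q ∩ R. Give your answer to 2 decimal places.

2.53

The intersection is the polygon with vertices (7.5,4), (6.692,2.385), (5,3.4), (5,4).
By the shoelace formula its area is 2.53.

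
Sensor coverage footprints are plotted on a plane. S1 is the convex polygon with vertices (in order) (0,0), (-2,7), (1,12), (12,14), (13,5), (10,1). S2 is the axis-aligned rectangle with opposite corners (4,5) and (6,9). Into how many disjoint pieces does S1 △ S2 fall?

S1 △ S2 is a single connected region.

1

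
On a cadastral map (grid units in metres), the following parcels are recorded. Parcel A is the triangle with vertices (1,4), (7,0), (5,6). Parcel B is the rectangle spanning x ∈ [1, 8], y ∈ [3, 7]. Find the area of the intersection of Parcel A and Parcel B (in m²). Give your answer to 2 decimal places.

The intersection is the polygon with vertices (1,4), (5,6), (6,3), (2.5,3).
By the shoelace formula its area is 8.75.

8.75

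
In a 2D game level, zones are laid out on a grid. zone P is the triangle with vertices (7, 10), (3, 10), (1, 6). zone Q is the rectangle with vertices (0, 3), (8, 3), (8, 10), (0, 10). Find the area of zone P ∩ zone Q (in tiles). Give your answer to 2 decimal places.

The intersection is the polygon with vertices (7,10), (1,6), (3,10).
By the shoelace formula its area is 8.00.

8.00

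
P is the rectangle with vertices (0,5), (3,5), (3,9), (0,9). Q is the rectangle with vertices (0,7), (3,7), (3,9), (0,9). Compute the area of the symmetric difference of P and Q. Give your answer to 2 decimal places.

|P∩Q|: x∈[0,3], y∈[7,9] → 3·2 = 6.
|P △ Q| = |P| + |Q| − 2·|P∩Q| = 12 + 6 − 12 = 6.00.

6.00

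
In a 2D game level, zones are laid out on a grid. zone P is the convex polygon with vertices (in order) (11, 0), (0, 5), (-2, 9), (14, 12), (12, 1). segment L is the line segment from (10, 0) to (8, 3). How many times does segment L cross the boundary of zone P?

1

The segment meets the boundary at (9.565,0.652).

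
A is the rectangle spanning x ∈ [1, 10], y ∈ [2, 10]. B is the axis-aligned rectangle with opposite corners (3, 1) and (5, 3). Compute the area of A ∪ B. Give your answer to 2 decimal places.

74.00

By inclusion–exclusion:
Individual areas: |A| = 72, |B| = 4.
|A∩B|: x∈[3,5], y∈[2,3] → 2·1 = 2.
|A ∪ B| = 76 − 2 = 74.00.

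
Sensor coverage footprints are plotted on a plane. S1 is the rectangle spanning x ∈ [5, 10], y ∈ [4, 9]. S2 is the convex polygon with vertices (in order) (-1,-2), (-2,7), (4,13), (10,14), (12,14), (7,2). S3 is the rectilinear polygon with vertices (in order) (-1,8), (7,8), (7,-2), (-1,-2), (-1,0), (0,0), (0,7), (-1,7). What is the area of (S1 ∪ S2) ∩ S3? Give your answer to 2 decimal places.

The region (S1 ∪ S2) ∩ S3 is the polygon with vertices (-1,-2), (-1,0), (0,0), (0,7), (-1,7), (-1,8), (7,8), (7,2).
By the shoelace formula its area is 57.00.

57.00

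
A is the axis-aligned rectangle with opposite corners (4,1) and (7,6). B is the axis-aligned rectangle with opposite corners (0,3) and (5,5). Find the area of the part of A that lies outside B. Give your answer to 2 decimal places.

13.00

|A∩B|: x∈[4,5], y∈[3,5] → 1·2 = 2.
|A| = 15.
|A ∖ B| = |A| − |A∩B| = 15 − 2 = 13.00.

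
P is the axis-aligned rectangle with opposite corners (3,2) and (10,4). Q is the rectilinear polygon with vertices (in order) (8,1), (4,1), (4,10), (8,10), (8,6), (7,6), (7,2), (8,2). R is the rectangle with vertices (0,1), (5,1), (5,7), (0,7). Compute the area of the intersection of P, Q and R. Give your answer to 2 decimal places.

2.00

The intersection is the polygon with vertices (4,2), (4,4), (5,4), (5,2).
By the shoelace formula its area is 2.00.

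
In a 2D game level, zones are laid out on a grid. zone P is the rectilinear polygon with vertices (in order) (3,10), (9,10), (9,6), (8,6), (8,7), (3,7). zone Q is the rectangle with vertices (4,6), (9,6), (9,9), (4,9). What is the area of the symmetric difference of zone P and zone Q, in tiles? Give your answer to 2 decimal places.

|zone P| = 19, |zone Q| = 15, |zone P∩zone Q| = 11.
|zone P △ zone Q| = |zone P| + |zone Q| − 2·|zone P∩zone Q| = 19 + 15 − 22 = 12.00.

12.00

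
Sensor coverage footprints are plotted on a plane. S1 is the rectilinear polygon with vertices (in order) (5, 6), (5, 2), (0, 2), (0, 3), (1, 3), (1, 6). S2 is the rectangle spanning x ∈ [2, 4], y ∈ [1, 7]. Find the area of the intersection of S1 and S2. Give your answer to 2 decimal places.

The intersection is the polygon with vertices (2,2), (2,6), (4,6), (4,2).
By the shoelace formula its area is 8.00.

8.00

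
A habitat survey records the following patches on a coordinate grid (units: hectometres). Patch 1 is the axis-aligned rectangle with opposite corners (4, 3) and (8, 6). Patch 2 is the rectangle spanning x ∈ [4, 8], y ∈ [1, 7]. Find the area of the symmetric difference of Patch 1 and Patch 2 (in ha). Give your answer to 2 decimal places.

12.00

|Patch 1∩Patch 2|: x∈[4,8], y∈[3,6] → 4·3 = 12.
|Patch 1 △ Patch 2| = |Patch 1| + |Patch 2| − 2·|Patch 1∩Patch 2| = 12 + 24 − 24 = 12.00.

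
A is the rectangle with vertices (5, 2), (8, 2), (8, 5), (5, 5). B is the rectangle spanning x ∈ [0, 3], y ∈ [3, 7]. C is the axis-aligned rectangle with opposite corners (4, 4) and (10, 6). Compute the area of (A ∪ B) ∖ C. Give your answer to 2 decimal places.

18.00

|A ∪ B| = 21.
|(A ∪ B) ∩ C| = 3.
|(A ∪ B) ∖ C| = 21 − 3 = 18.00.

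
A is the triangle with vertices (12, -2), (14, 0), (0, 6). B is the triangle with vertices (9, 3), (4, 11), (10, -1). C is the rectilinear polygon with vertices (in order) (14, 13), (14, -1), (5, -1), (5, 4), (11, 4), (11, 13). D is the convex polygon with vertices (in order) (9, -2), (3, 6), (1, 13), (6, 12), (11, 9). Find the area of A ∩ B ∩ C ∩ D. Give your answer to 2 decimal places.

1.03

The intersection is the polygon with vertices (8.273,2.454), (9.24,2.04), (9.526,0.895), (9.4,0.2).
By the shoelace formula its area is 1.03.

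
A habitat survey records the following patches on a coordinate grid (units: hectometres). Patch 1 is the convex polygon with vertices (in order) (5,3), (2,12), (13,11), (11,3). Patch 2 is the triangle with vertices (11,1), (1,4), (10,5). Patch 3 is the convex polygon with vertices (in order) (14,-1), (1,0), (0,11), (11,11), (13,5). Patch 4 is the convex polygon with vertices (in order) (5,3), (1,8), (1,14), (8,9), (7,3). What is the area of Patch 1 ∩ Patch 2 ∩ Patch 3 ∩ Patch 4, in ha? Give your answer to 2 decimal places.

The intersection is the polygon with vertices (5,3), (4.536,4.393), (7.283,4.698), (7,3).
By the shoelace formula its area is 3.68.

3.68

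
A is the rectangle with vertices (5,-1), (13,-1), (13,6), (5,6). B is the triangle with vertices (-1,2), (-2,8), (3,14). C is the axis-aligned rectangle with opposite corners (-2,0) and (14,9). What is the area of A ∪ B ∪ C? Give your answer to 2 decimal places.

By inclusion–exclusion:
Individual areas: |A| = 56, |B| = 18, |C| = 144.
|A∩B| = 0.
|A∩C|: x∈[5,13], y∈[0,6] → 8·6 = 48.
|B∩C| = 11.75.
|A∩B∩C| = 0.
|A ∪ B ∪ C| = 218 − 59.75 + 0 = 158.25.

158.25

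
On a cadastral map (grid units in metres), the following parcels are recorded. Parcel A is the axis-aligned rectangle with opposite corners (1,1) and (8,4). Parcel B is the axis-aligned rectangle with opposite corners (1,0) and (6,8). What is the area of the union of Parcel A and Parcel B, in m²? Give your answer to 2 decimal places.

46.00

By inclusion–exclusion:
Individual areas: |Parcel A| = 21, |Parcel B| = 40.
|Parcel A∩Parcel B|: x∈[1,6], y∈[1,4] → 5·3 = 15.
|Parcel A ∪ Parcel B| = 61 − 15 = 46.00.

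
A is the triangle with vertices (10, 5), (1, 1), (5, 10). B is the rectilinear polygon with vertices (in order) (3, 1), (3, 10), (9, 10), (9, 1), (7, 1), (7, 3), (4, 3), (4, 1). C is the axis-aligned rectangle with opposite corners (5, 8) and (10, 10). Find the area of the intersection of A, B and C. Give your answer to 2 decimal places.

2.00

The intersection is the polygon with vertices (7,8), (5,8), (5,10).
By the shoelace formula its area is 2.00.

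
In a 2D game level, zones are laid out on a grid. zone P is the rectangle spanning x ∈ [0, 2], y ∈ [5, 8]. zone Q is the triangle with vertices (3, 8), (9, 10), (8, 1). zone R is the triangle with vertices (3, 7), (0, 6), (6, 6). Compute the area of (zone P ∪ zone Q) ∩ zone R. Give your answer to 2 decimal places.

1.21

|zone P ∪ zone Q| = 32.
|(zone P ∪ zone Q) ∩ zone R| = 1.21.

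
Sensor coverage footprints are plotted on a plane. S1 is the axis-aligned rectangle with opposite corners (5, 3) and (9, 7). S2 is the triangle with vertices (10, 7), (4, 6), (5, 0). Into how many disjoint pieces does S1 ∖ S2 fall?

S1 ∖ S2 splits into 2 disjoint pieces (area 2.4143, area 2).

2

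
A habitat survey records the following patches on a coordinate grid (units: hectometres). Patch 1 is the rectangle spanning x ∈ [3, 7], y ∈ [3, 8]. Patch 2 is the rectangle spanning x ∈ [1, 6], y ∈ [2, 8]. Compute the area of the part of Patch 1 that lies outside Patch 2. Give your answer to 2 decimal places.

|Patch 1∩Patch 2|: x∈[3,6], y∈[3,8] → 3·5 = 15.
|Patch 1| = 20.
|Patch 1 ∖ Patch 2| = |Patch 1| − |Patch 1∩Patch 2| = 20 − 15 = 5.00.

5.00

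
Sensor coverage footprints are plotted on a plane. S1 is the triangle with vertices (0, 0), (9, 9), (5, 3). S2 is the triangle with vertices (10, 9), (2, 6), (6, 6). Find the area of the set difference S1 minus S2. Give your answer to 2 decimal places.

|S1| = 9, |S1∩S2| = 0.7.
|S1 ∖ S2| = |S1| − |S1∩S2| = 9 − 0.7 = 8.30.

8.30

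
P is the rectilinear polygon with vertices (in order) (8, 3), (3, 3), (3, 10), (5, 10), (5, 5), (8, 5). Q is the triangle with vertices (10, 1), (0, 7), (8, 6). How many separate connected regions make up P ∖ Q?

2

P ∖ Q splits into 2 disjoint pieces (area 4.0333, area 7).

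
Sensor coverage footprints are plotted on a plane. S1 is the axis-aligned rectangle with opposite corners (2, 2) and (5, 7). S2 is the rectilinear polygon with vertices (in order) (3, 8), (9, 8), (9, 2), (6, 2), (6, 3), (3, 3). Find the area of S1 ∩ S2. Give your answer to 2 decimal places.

The intersection is the polygon with vertices (5,7), (5,3), (3,3), (3,7).
By the shoelace formula its area is 8.00.

8.00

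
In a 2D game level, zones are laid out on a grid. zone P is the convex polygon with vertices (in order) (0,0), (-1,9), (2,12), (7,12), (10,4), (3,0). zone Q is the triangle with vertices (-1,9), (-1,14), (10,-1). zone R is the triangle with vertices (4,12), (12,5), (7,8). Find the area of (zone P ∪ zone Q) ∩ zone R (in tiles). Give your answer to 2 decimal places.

4.01

The region (zone P ∪ zone Q) ∩ zone R is the polygon with vertices (8.935,6.839), (7,8), (4,12), (8.465,8.093).
By the shoelace formula its area is 4.01.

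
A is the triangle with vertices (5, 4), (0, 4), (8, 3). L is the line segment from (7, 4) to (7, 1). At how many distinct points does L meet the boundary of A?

The segment meets the boundary at (7,3.125), (7,3.333).

2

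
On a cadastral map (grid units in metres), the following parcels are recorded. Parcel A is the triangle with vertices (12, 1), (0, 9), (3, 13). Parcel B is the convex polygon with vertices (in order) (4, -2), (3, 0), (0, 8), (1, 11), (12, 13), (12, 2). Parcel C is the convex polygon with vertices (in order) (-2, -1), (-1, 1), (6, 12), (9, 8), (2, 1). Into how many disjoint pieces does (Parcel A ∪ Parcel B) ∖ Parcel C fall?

(Parcel A ∪ Parcel B) ∖ Parcel C splits into 2 disjoint pieces (area 76.4313, area 21.7946).

2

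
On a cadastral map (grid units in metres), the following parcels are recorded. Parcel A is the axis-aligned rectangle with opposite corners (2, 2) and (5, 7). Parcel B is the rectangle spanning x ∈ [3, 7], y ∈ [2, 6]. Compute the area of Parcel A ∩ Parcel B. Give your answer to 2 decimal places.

|Parcel A∩Parcel B|: x∈[3,5], y∈[2,6] → 2·4 = 8.

8.00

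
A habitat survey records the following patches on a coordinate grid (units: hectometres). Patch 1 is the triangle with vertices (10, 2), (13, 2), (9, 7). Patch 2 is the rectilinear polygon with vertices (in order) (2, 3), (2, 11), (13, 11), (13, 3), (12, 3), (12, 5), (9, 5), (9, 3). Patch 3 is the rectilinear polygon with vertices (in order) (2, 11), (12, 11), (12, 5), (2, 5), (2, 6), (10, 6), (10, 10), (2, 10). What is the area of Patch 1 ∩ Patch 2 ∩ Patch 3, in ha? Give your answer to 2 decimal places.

0.90

The intersection is the polygon with vertices (10.6,5), (9.4,5), (9.2,6), (9.8,6).
By the shoelace formula its area is 0.90.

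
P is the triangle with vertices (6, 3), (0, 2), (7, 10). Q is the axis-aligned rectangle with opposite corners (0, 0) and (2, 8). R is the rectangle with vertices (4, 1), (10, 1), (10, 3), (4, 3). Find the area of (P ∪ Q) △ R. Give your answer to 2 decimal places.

|P ∪ Q| = 34.5476.
|(P ∪ Q) ∩ R| = 0.3333.
|(P ∪ Q) △ R| = 34.5476 + 12 − 0.6667 = 45.88.

45.88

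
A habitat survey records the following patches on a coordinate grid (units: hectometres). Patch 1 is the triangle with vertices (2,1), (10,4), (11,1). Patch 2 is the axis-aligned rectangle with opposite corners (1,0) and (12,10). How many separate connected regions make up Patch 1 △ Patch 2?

1

Patch 1 △ Patch 2 is a single connected region.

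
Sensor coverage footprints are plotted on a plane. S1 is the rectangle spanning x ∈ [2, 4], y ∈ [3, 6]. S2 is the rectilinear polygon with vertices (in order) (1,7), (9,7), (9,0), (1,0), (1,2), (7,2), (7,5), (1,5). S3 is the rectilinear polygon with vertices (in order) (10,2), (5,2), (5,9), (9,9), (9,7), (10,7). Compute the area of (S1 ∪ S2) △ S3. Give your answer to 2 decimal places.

|S1 ∪ S2| = 42.
|(S1 ∪ S2) ∩ S3| = 14.
|(S1 ∪ S2) △ S3| = 42 + 33 − 28 = 47.00.

47.00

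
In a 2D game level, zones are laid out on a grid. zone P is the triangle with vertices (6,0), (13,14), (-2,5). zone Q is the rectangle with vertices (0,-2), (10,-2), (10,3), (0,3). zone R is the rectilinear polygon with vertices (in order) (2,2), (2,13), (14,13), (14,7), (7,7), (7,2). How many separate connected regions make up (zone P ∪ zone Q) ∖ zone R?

(zone P ∪ zone Q) ∖ zone R splits into 2 disjoint pieces (area 60.6, area 0.5833).

2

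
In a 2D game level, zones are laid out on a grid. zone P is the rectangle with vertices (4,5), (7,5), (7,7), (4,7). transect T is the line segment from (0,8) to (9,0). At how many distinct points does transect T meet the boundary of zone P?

The segment lies entirely outside zone P and never meets its boundary.

0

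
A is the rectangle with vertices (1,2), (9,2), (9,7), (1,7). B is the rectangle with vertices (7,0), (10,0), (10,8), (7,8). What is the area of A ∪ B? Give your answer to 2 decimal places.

By inclusion–exclusion:
Individual areas: |A| = 40, |B| = 24.
|A∩B|: x∈[7,9], y∈[2,7] → 2·5 = 10.
|A ∪ B| = 64 − 10 = 54.00.

54.00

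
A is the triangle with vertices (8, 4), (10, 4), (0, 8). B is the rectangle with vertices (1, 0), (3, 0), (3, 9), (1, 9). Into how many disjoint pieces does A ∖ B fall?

A ∖ B splits into 2 disjoint pieces (area 3.55, area 0.05).

2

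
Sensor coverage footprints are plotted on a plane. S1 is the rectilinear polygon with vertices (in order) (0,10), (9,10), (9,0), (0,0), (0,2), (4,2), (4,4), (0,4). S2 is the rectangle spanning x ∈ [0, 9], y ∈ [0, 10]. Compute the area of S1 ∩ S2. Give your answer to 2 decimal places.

82.00

The intersection is the polygon with vertices (9,10), (9,0), (0,0), (0,2), (4,2), (4,4), (0,4), (0,10).
By the shoelace formula its area is 82.00.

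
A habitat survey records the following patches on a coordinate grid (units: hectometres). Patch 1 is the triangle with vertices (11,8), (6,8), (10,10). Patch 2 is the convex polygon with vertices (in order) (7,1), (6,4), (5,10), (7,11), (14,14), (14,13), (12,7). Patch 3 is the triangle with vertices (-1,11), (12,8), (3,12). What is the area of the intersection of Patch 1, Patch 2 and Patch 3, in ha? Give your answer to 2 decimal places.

1.24

The intersection is the polygon with vertices (8.823,9.412), (10.714,8.571), (10.87,8.261), (7.895,8.947).
By the shoelace formula its area is 1.24.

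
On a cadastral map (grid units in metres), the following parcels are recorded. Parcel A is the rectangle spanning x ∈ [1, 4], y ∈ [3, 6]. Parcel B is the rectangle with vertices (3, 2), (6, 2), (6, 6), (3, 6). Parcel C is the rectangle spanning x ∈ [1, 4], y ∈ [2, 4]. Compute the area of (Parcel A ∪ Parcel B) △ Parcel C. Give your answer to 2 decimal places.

|Parcel A ∪ Parcel B| = 18.
|(Parcel A ∪ Parcel B) ∩ Parcel C| = 4.
|(Parcel A ∪ Parcel B) △ Parcel C| = 18 + 6 − 8 = 16.00.

16.00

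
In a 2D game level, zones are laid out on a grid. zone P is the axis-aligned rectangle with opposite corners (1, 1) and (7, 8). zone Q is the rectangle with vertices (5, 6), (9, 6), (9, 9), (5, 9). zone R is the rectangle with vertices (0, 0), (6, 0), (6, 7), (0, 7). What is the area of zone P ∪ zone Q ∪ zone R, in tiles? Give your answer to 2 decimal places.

62.00

By inclusion–exclusion:
Individual areas: |zone P| = 42, |zone Q| = 12, |zone R| = 42.
|zone P∩zone Q|: x∈[5,7], y∈[6,8] → 2·2 = 4.
|zone P∩zone R|: x∈[1,6], y∈[1,7] → 5·6 = 30.
|zone Q∩zone R|: x∈[5,6], y∈[6,7] → 1·1 = 1.
|zone P∩zone Q∩zone R| = 1.
|zone P ∪ zone Q ∪ zone R| = 96 − 35 + 1 = 62.00.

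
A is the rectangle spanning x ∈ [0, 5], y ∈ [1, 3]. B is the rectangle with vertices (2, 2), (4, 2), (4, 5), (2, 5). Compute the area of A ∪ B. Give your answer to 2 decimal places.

By inclusion–exclusion:
Individual areas: |A| = 10, |B| = 6.
|A∩B|: x∈[2,4], y∈[2,3] → 2·1 = 2.
|A ∪ B| = 16 − 2 = 14.00.

14.00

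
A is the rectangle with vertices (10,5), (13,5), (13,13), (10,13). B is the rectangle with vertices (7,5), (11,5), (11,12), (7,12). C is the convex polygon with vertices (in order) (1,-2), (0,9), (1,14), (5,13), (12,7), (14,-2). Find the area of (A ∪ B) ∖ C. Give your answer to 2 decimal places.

|A ∪ B| = 45.
|(A ∪ B) ∩ C| = 21.1587.
|(A ∪ B) ∖ C| = 45 − 21.1587 = 23.84.

23.84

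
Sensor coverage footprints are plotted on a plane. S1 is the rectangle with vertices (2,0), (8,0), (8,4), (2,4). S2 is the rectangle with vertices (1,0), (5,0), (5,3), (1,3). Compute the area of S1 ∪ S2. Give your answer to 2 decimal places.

By inclusion–exclusion:
Individual areas: |S1| = 24, |S2| = 12.
|S1∩S2|: x∈[2,5], y∈[0,3] → 3·3 = 9.
|S1 ∪ S2| = 36 − 9 = 27.00.

27.00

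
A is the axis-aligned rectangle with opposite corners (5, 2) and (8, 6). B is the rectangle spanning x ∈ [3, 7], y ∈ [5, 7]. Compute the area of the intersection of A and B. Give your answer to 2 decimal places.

|A∩B|: x∈[5,7], y∈[5,6] → 2·1 = 2.

2.00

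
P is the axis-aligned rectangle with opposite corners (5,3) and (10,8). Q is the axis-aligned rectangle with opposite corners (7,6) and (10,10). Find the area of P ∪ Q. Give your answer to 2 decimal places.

31.00

By inclusion–exclusion:
Individual areas: |P| = 25, |Q| = 12.
|P∩Q|: x∈[7,10], y∈[6,8] → 3·2 = 6.
|P ∪ Q| = 37 − 6 = 31.00.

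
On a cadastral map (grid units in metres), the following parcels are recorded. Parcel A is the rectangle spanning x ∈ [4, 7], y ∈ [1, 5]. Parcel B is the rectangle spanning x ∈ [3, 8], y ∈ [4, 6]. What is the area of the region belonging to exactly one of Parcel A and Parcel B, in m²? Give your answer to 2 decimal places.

16.00

|Parcel A∩Parcel B|: x∈[4,7], y∈[4,5] → 3·1 = 3.
|Parcel A △ Parcel B| = |Parcel A| + |Parcel B| − 2·|Parcel A∩Parcel B| = 12 + 10 − 6 = 16.00.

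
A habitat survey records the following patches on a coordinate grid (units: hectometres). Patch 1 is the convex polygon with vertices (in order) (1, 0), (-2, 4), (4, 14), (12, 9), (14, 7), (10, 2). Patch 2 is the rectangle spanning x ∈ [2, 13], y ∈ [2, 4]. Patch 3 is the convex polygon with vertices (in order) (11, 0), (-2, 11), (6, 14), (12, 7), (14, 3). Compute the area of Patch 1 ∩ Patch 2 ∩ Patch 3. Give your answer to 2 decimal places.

The intersection is the polygon with vertices (8.636,2), (6.273,4), (11.6,4), (10,2).
By the shoelace formula its area is 6.69.

6.69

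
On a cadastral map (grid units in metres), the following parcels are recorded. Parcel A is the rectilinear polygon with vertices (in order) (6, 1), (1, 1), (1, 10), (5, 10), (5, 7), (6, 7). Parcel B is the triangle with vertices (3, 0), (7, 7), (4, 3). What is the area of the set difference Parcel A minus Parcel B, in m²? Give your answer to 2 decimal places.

39.83

|Parcel A| = 42, |Parcel A∩Parcel B| = 2.1726.
|Parcel A ∖ Parcel B| = |Parcel A| − |Parcel A∩Parcel B| = 42 − 2.1726 = 39.83.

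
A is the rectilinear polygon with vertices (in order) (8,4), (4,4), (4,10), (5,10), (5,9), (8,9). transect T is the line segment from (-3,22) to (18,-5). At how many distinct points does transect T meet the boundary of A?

The segment meets the boundary at (8,7.857), (7.111,9).

2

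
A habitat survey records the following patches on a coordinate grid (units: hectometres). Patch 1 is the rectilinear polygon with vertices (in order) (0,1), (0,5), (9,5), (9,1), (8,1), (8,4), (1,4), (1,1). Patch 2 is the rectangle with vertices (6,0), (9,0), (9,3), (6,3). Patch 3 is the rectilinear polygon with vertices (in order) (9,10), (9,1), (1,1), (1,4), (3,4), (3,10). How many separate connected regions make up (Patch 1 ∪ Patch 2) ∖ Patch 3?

2

(Patch 1 ∪ Patch 2) ∖ Patch 3 splits into 2 disjoint pieces (area 6, area 3).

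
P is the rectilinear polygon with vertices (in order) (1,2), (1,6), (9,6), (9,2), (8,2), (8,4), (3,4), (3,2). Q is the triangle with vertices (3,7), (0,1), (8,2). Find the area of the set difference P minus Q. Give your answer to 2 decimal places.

12.25

|P| = 22, |P∩Q| = 9.75.
|P ∖ Q| = |P| − |P∩Q| = 22 − 9.75 = 12.25.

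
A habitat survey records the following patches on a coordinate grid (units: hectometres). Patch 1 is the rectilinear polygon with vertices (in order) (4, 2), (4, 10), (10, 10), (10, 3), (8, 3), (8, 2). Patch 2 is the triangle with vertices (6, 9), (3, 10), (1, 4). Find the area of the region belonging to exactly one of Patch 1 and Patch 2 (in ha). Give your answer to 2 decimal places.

50.67

|Patch 1| = 46, |Patch 2| = 10, |Patch 1∩Patch 2| = 2.6667.
|Patch 1 △ Patch 2| = |Patch 1| + |Patch 2| − 2·|Patch 1∩Patch 2| = 46 + 10 − 5.3333 = 50.67.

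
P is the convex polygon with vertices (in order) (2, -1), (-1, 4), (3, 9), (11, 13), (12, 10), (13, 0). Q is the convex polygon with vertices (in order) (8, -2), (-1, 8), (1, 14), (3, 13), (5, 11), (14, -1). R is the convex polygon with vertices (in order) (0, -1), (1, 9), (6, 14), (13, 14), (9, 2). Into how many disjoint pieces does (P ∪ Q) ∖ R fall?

2

(P ∪ Q) ∖ R splits into 2 disjoint pieces (area 18.9689, area 44.3913).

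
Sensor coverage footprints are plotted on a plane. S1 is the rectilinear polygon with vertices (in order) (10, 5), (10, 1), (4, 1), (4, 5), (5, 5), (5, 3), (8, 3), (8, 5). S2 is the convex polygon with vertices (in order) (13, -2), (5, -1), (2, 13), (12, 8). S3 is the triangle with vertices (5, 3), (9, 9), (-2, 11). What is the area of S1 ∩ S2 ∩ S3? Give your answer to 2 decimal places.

1.43

The intersection is the polygon with vertices (4,5), (5,5), (5,3), (4,4.143).
By the shoelace formula its area is 1.43.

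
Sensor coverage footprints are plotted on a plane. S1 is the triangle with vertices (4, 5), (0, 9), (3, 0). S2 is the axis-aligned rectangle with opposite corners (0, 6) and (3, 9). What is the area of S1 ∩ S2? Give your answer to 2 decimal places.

3.00

The intersection is the polygon with vertices (3,6), (1,6), (0,9).
By the shoelace formula its area is 3.00.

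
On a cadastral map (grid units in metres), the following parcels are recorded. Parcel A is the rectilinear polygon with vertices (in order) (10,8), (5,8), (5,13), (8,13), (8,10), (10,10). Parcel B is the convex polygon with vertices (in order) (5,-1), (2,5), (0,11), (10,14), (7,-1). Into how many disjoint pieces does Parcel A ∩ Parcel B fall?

1

Parcel A ∩ Parcel B is a single connected region.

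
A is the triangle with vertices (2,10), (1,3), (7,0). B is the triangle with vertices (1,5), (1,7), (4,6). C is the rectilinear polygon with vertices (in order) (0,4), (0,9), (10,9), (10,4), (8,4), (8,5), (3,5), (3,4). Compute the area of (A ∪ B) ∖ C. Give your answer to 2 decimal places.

13.00

|A ∪ B| = 23.2909.
|(A ∪ B) ∩ C| = 10.2909.
|(A ∪ B) ∖ C| = 23.2909 − 10.2909 = 13.00.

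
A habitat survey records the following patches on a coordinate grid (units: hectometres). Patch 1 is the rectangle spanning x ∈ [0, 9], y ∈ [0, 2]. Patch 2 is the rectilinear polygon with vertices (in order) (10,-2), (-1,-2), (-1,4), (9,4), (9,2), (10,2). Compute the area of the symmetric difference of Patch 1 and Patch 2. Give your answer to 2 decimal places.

46.00

|Patch 1| = 18, |Patch 2| = 64, |Patch 1∩Patch 2| = 18.
|Patch 1 △ Patch 2| = |Patch 1| + |Patch 2| − 2·|Patch 1∩Patch 2| = 18 + 64 − 36 = 46.00.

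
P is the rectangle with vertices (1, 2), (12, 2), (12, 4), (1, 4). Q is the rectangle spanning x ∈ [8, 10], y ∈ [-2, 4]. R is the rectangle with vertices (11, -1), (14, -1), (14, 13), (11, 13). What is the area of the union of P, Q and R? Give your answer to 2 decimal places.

70.00

By inclusion–exclusion:
Individual areas: |P| = 22, |Q| = 12, |R| = 42.
|P∩Q|: x∈[8,10], y∈[2,4] → 2·2 = 4.
|P∩R|: x∈[11,12], y∈[2,4] → 1·2 = 2.
|Q∩R| = 0 (no overlap).
|P∩Q∩R| = 0.
|P ∪ Q ∪ R| = 76 − 6 + 0 = 70.00.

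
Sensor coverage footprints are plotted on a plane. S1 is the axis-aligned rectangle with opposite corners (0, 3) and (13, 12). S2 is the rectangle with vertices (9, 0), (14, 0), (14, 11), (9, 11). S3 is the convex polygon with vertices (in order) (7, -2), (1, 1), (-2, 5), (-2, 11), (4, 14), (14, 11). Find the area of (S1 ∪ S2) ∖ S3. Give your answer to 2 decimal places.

32.60

|S1 ∪ S2| = 140.
|(S1 ∪ S2) ∩ S3| = 107.3976.
|(S1 ∪ S2) ∖ S3| = 140 − 107.3976 = 32.60.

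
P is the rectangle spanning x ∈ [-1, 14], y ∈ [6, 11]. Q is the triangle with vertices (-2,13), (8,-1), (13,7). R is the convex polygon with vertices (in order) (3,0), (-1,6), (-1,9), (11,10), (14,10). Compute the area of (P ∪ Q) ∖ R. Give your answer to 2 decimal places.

|P ∪ Q| = 111.3839.
|(P ∪ Q) ∩ R| = 57.2047.
|(P ∪ Q) ∖ R| = 111.3839 − 57.2047 = 54.18.

54.18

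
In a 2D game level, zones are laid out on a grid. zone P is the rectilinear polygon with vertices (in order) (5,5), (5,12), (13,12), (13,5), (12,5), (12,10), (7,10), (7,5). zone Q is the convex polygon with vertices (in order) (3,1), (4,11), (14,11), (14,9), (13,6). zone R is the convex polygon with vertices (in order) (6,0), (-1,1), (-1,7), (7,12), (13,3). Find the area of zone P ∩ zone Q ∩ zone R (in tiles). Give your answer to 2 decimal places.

The intersection is the polygon with vertices (7.667,11), (8.333,10), (7,10), (7,5), (5,5), (5,10.75), (5.4,11).
By the shoelace formula its area is 12.95.

12.95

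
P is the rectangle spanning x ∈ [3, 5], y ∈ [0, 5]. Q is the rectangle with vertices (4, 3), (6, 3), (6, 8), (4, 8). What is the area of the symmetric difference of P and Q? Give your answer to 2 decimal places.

16.00

|P∩Q|: x∈[4,5], y∈[3,5] → 1·2 = 2.
|P △ Q| = |P| + |Q| − 2·|P∩Q| = 10 + 10 − 4 = 16.00.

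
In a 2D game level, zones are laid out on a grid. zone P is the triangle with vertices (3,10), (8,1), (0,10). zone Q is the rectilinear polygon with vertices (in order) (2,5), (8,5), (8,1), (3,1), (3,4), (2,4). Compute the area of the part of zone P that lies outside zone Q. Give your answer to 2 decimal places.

|zone P| = 13.5, |zone P∩zone Q| = 2.6667.
|zone P ∖ zone Q| = |zone P| − |zone P∩zone Q| = 13.5 − 2.6667 = 10.83.

10.83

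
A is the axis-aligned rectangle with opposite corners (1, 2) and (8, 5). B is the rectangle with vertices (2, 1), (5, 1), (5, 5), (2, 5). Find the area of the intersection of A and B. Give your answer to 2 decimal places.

9.00

|A∩B|: x∈[2,5], y∈[2,5] → 3·3 = 9.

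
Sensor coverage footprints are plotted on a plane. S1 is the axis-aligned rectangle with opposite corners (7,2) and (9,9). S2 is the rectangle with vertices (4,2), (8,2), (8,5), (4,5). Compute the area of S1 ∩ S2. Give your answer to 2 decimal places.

|S1∩S2|: x∈[7,8], y∈[2,5] → 1·3 = 3.

3.00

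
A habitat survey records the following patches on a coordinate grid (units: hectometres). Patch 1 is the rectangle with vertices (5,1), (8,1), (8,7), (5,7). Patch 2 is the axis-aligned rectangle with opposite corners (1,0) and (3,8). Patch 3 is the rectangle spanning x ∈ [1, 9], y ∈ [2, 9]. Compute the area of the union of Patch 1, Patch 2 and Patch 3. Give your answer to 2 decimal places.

By inclusion–exclusion:
Individual areas: |Patch 1| = 18, |Patch 2| = 16, |Patch 3| = 56.
|Patch 1∩Patch 2| = 0 (no overlap).
|Patch 1∩Patch 3|: x∈[5,8], y∈[2,7] → 3·5 = 15.
|Patch 2∩Patch 3|: x∈[1,3], y∈[2,8] → 2·6 = 12.
|Patch 1∩Patch 2∩Patch 3| = 0.
|Patch 1 ∪ Patch 2 ∪ Patch 3| = 90 − 27 + 0 = 63.00.

63.00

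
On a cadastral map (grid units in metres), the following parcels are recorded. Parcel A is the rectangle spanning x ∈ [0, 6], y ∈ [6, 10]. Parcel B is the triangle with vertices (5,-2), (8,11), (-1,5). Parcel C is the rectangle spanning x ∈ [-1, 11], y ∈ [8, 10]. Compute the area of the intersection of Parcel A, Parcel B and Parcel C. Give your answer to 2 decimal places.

The intersection is the polygon with vertices (6,9.667), (6,8), (3.5,8).
By the shoelace formula its area is 2.08.

2.08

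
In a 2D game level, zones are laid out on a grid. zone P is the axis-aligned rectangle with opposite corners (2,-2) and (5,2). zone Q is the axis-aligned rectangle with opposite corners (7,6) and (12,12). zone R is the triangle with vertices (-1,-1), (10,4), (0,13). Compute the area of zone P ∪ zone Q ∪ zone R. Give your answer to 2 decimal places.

113.36

By inclusion–exclusion:
Individual areas: |zone P| = 12, |zone Q| = 30, |zone R| = 74.5.
|zone P∩zone Q| = 0 (no overlap).
|zone P∩zone R| = 2.8636.
|zone Q∩zone R| = 0.2722.
|zone P∩zone Q∩zone R| = 0.
|zone P ∪ zone Q ∪ zone R| = 116.5 − 3.1359 + 0 = 113.36.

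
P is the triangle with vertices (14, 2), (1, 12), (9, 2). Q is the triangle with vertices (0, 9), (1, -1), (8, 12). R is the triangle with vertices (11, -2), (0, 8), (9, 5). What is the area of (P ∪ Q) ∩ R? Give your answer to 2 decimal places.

11.79

|P ∪ Q| = 62.4126.
|(P ∪ Q) ∩ R| = 11.79.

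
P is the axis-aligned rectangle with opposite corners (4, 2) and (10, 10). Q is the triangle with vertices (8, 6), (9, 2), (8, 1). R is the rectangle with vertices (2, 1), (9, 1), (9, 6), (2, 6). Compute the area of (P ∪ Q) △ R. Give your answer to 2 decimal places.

|P ∪ Q| = 48.5.
|(P ∪ Q) ∩ R| = 20.5.
|(P ∪ Q) △ R| = 48.5 + 35 − 41 = 42.50.

42.50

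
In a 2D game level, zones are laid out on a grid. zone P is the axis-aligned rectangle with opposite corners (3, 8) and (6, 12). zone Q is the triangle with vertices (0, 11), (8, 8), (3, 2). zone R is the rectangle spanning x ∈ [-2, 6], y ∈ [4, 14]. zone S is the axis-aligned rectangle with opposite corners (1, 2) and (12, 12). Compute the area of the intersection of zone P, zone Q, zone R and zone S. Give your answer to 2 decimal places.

3.94

The intersection is the polygon with vertices (3,9.875), (6,8.75), (6,8), (3,8).
By the shoelace formula its area is 3.94.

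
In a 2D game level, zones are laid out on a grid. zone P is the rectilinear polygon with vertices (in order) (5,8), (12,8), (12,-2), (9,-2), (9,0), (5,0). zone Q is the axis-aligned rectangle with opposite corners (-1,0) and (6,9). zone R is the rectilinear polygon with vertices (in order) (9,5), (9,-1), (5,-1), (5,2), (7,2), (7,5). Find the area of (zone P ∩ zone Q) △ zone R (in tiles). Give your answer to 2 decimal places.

|zone P ∩ zone Q| = 8.
|(zone P ∩ zone Q) ∩ zone R| = 2.
|(zone P ∩ zone Q) △ zone R| = 8 + 18 − 4 = 22.00.

22.00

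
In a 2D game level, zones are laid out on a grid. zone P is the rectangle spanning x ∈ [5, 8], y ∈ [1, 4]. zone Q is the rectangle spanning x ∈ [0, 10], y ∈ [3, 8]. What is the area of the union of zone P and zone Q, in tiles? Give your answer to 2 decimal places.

56.00

By inclusion–exclusion:
Individual areas: |zone P| = 9, |zone Q| = 50.
|zone P∩zone Q|: x∈[5,8], y∈[3,4] → 3·1 = 3.
|zone P ∪ zone Q| = 59 − 3 = 56.00.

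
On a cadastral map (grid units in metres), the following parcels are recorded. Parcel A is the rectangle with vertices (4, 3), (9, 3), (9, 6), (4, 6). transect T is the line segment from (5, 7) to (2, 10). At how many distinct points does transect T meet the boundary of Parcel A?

0

The segment lies entirely outside Parcel A and never meets its boundary.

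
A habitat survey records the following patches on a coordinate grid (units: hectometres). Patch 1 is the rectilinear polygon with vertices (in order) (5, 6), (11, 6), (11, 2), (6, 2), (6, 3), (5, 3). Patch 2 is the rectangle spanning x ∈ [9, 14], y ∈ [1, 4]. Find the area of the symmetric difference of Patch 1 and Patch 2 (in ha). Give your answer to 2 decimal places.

30.00

|Patch 1| = 23, |Patch 2| = 15, |Patch 1∩Patch 2| = 4.
|Patch 1 △ Patch 2| = |Patch 1| + |Patch 2| − 2·|Patch 1∩Patch 2| = 23 + 15 − 8 = 30.00.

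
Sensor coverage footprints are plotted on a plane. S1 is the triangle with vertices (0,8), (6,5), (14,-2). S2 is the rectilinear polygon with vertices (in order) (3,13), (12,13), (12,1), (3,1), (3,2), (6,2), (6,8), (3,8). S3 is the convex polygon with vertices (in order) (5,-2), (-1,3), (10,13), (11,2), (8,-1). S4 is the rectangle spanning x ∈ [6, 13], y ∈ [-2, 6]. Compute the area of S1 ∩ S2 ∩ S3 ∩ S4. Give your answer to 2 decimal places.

The intersection is the polygon with vertices (6,3.714), (6,5), (10.267,1.267), (10,1), (9.8,1).
By the shoelace formula its area is 3.91.

3.91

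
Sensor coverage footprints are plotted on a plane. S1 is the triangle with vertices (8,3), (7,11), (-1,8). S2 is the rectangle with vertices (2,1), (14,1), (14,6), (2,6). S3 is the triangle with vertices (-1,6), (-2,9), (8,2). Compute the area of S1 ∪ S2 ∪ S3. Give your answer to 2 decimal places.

By inclusion–exclusion:
Individual areas: |S1| = 33.5, |S2| = 60, |S3| = 11.5.
|S1∩S2| = 7.5375.
|S1∩S3| = 0.2697.
|S2∩S3| = 4.5714.
|S1∩S2∩S3| = 0.
|S1 ∪ S2 ∪ S3| = 105 − 12.3786 + 0 = 92.62.

92.62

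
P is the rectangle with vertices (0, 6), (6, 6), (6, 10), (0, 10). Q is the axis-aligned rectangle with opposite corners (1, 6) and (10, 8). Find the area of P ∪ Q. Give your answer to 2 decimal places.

32.00

By inclusion–exclusion:
Individual areas: |P| = 24, |Q| = 18.
|P∩Q|: x∈[1,6], y∈[6,8] → 5·2 = 10.
|P ∪ Q| = 42 − 10 = 32.00.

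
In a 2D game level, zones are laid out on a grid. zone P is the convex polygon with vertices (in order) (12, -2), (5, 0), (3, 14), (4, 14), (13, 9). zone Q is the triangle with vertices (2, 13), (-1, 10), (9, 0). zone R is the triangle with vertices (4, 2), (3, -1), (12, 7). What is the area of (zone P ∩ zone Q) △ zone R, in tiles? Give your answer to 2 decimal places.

17.91

|zone P ∩ zone Q| = 10.8889.
|(zone P ∩ zone Q) ∩ zone R| = 1.2393.
|(zone P ∩ zone Q) △ zone R| = 10.8889 + 9.5 − 2.4786 = 17.91.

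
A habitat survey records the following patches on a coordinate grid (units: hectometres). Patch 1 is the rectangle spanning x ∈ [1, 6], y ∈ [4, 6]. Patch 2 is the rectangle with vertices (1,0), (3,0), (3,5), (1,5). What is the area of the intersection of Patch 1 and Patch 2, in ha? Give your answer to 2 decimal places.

|Patch 1∩Patch 2|: x∈[1,3], y∈[4,5] → 2·1 = 2.

2.00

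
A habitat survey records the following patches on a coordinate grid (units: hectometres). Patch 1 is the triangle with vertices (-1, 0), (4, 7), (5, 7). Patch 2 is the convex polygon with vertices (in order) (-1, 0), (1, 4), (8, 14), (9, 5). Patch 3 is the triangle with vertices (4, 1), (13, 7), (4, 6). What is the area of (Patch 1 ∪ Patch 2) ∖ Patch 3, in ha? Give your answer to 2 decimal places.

38.99

|Patch 1 ∪ Patch 2| = 51.5.
|(Patch 1 ∪ Patch 2) ∩ Patch 3| = 12.5061.
|(Patch 1 ∪ Patch 2) ∖ Patch 3| = 51.5 − 12.5061 = 38.99.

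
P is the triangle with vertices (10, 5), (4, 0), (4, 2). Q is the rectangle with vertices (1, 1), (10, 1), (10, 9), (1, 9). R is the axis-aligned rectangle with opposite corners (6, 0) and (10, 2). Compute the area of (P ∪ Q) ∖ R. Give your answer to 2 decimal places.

68.60

|P ∪ Q| = 72.6.
|(P ∪ Q) ∩ R| = 4.
|(P ∪ Q) ∖ R| = 72.6 − 4 = 68.60.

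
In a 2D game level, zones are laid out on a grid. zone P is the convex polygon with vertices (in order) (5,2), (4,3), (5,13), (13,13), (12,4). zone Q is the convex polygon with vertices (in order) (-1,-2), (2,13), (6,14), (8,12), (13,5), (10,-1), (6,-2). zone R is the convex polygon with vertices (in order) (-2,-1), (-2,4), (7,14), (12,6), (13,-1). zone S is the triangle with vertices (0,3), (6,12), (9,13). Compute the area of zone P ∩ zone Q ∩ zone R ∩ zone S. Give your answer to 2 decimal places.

5.83

The intersection is the polygon with vertices (8,12), (8.044,11.938), (4.5,8), (4.706,10.059), (6,12), (7.5,12.5).
By the shoelace formula its area is 5.83.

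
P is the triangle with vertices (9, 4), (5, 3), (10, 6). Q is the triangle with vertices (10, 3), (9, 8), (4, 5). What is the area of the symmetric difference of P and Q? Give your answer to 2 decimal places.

|P| = 3.5, |Q| = 14, |P∩Q| = 2.4464.
|P △ Q| = |P| + |Q| − 2·|P∩Q| = 3.5 + 14 − 4.8929 = 12.61.

12.61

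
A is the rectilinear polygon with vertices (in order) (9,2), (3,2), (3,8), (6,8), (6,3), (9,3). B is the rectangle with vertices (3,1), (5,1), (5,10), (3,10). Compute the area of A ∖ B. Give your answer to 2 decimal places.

|A| = 21, |A∩B| = 12.
|A ∖ B| = |A| − |A∩B| = 21 − 12 = 9.00.

9.00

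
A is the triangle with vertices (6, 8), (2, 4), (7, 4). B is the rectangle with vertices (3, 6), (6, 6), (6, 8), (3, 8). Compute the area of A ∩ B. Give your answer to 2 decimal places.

2.00

The intersection is the polygon with vertices (6,8), (6,6), (4,6).
By the shoelace formula its area is 2.00.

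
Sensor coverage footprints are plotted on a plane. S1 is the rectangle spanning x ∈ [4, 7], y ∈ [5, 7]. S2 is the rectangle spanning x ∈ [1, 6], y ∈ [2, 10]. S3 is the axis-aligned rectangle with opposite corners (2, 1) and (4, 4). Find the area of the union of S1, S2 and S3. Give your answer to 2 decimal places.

By inclusion–exclusion:
Individual areas: |S1| = 6, |S2| = 40, |S3| = 6.
|S1∩S2|: x∈[4,6], y∈[5,7] → 2·2 = 4.
|S1∩S3| = 0 (no overlap).
|S2∩S3|: x∈[2,4], y∈[2,4] → 2·2 = 4.
|S1∩S2∩S3| = 0.
|S1 ∪ S2 ∪ S3| = 52 − 8 + 0 = 44.00.

44.00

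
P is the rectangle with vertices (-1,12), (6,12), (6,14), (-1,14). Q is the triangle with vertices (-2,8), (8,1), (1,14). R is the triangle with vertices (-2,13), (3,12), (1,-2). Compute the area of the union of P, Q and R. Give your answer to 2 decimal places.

67.47

By inclusion–exclusion:
Individual areas: |P| = 14, |Q| = 40.5, |R| = 36.
|P∩Q| = 2.0769.
|P∩R| = 1.6.
|Q∩R| = 20.0735.
|P∩Q∩R| = 0.7227.
|P ∪ Q ∪ R| = 90.5 − 23.7504 + 0.7227 = 67.47.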